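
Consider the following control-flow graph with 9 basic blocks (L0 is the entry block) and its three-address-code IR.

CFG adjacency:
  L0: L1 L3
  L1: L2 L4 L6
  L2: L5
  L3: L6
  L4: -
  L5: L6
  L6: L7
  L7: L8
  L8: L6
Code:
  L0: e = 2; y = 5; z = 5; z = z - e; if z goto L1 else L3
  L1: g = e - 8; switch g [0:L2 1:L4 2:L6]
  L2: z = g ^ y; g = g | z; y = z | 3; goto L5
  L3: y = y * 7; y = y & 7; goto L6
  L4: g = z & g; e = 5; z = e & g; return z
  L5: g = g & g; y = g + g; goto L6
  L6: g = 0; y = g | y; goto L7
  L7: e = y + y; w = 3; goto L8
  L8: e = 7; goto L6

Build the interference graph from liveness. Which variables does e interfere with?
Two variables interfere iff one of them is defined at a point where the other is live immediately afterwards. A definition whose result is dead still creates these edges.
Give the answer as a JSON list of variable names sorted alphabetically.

Answer: ["g", "y", "z"]

Derivation:
Block summaries:
  L0: {e,y,z} / ∅
  L1: {g} / {e}
  L2: {g,y,z} / {g,y}
  L3: {y} / {y}
  L4: {e,g,z} / {g,z}
  L5: {g,y} / {g}
  L6: {g,y} / {y}
  L7: {e,w} / {y}
  L8: {e} / ∅

Backward fixpoint:
  L0: in=∅ out={e,y,z}
  L1: in={e,y,z} out={g,y,z}
  L2: in={g,y} out={g}
  L3: in={y} out={y}
  L4: in={g,z} out=∅
  L5: in={g} out={y}
  L6: in={y} out={y}
  L7: in={y} out={y}
  L8: in={y} out={y}

Interference:
  e: {g,y,z}
  g: {e,y,z}
  w: {y}
  y: {e,g,w,z}
  z: {e,g,y}

N(e) = ["g", "y", "z"]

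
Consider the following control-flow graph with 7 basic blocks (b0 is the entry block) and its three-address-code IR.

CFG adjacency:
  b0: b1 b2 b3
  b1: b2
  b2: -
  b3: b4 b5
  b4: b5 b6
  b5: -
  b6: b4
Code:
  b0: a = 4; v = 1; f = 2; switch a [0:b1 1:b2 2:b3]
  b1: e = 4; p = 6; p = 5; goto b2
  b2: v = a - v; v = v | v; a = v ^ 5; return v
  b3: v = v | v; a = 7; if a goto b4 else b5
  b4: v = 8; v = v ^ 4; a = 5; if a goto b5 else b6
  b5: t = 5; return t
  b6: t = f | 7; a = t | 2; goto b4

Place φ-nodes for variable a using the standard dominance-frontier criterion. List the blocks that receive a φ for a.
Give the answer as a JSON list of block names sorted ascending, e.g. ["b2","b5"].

Answer: ["b4", "b5"]

Analysis:
idom tree: b1←b0 b2←b0 b3←b0 b4←b3 b5←b3 b6←b4
Dom at joins:
  b2: preds {b0,b1}: {b0} ∩ {b0,b1} = {b0}; idom=b0
  b4: preds {b3,b6}: {b0,b3} ∩ {b0,b3,b4,b6} = {b0,b3}; idom=b3
  b5: preds {b3,b4}: {b0,b3} ∩ {b0,b3,b4} = {b0,b3}; idom=b3

Frontier:
  b2←b0: walk · to b0
  b2←b1: walk b1 to b0
  b4←b3: walk · to b3
  b4←b6: walk b6→b4 to b3
  b5←b3: walk · to b3
  b5←b4: walk b4 to b3
  DF(b0)=∅
  DF(b1)={b2}
  DF(b2)=∅
  DF(b3)=∅
  DF(b4)={b4,b5}
  DF(b5)=∅
  DF(b6)={b4}

φ for a: defs {b0,b2,b3,b4,b6}
  DF⁺ = {b4,b5}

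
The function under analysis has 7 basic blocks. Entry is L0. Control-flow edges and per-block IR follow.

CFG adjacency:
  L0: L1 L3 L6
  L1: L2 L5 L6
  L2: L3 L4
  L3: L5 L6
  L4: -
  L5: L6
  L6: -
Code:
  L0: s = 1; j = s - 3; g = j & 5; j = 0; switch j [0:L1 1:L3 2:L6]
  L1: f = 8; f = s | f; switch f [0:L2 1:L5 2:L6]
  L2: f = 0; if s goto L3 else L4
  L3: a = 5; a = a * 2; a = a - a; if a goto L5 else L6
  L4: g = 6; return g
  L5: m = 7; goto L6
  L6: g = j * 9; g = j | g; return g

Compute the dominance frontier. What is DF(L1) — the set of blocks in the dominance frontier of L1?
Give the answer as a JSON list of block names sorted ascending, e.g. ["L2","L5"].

Answer: ["L3", "L5", "L6"]

Analysis:
idom tree: L1←L0 L2←L1 L3←L0 L4←L2 L5←L0 L6←L0
Dom∩ at merges:
  L3: preds {L0,L2}: {L0} ∩ {L0,L1,L2} = {L0}; idom=L0
  L5: preds {L1,L3}: {L0,L1} ∩ {L0,L3} = {L0}; idom=L0
  L6: preds {L0,L1,L3,L5}: {L0} ∩ {L0,L1} ∩ {L0,L3} ∩ {L0,L5} = {L0}; idom=L0

DF walk-up:
  join L3 pred L0: · stop@L0
  join L3 pred L2: L2→L1 stop@L0
  join L5 pred L1: L1 stop@L0
  join L5 pred L3: L3 stop@L0
  join L6 pred L0: · stop@L0
  join L6 pred L1: L1 stop@L0
  join L6 pred L3: L3 stop@L0
  join L6 pred L5: L5 stop@L0
  L0 → ∅
  L1 → {L3,L5,L6}
  L2 → {L3}
  L3 → {L5,L6}
  L4 → ∅
  L5 → {L6}
  L6 → ∅

DF(L1) = ["L3", "L5", "L6"]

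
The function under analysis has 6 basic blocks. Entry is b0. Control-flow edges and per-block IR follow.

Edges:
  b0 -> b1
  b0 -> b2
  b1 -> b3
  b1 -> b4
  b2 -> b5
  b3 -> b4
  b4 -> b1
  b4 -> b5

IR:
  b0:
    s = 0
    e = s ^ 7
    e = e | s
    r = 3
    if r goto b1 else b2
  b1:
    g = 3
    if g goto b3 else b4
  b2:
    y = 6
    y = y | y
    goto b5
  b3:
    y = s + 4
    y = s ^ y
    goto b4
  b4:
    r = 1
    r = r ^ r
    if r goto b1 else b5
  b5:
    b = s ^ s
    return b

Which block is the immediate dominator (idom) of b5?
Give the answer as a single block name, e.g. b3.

Answer: b0

Analysis:
idom tree: b1←b0 b2←b0 b3←b1 b4←b1 b5←b0
Dom∩ at merges:
  b1: preds {b0,b4}: {b0} ∩ {b0,b1,b4} = {b0}; idom=b0
  b4: preds {b1,b3}: {b0,b1} ∩ {b0,b1,b3} = {b0,b1}; idom=b1
  b5: preds {b2,b4}: {b0,b2} ∩ {b0,b1,b4} = {b0}; idom=b0

idom(b5) = b0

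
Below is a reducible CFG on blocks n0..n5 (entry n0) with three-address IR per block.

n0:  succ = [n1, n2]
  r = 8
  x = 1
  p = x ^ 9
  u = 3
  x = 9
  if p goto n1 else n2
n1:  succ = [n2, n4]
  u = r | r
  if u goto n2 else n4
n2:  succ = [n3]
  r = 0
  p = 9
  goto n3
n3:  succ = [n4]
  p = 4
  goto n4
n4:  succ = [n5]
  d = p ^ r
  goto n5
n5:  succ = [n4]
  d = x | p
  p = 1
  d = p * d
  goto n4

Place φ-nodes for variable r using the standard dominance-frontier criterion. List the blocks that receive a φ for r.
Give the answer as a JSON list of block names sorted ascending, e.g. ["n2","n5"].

idom tree: n1←n0 n2←n0 n3←n2 n4←n0 n5←n4
Dom∩ at merges:
  n2: preds {n0,n1}: {n0} ∩ {n0,n1} = {n0}; idom=n0
  n4: preds {n1,n3,n5}: {n0,n1} ∩ {n0,n2,n3} ∩ {n0,n4,n5} = {n0}; idom=n0

Frontier:
  n2←n0: walk · to n0
  n2←n1: walk n1 to n0
  n4←n1: walk n1 to n0
  n4←n3: walk n3→n2 to n0
  n4←n5: walk n5→n4 to n0
  n0 → ∅
  n1 → {n2,n4}
  n2 → {n4}
  n3 → {n4}
  n4 → {n4}
  n5 → {n4}

φ for r: defs {n0,n2}
  DF⁺ = {n4}

Answer: ["n4"]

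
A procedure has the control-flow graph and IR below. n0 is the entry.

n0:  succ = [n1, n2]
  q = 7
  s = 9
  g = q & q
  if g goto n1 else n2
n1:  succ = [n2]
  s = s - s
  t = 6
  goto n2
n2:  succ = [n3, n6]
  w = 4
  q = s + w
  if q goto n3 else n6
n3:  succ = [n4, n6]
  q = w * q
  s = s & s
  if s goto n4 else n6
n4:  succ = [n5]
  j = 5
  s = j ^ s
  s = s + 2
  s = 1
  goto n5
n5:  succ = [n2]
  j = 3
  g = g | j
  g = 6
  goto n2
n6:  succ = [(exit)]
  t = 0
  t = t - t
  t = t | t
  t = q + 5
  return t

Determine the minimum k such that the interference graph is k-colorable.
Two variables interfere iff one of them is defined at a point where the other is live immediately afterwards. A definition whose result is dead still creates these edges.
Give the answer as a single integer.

def/use:
  n0 def {g,q,s} use ∅
  n1 def {s,t} use {s}
  n2 def {q,w} use {s}
  n3 def {q,s} use {q,s,w}
  n4 def {j,s} use {s}
  n5 def {g,j} use {g}
  n6 def {t} use {q}

Backward fixpoint:
  live n0: ∅→{g,s}
  live n1: {g,s}→{g,s}
  live n2: {g,s}→{g,q,s,w}
  live n3: {g,q,s,w}→{g,q,s}
  live n4: {g,s}→{g,s}
  live n5: {g,s}→{g,s}
  live n6: {q}→∅

Conflict graph:
  g — {j,q,s,t,w}
  j — {g,s}
  q — {g,s,t,w}
  s — {g,j,q,t,w}
  t — {g,q,s}
  w — {g,q,s}

Chromatic number:
  lower bound: {g,q,s,t} mutually conflict ⇒ χ ≥ 4
  assign g→r0 j→r2 q→r2 s→r1 t→r3 w→r3 — no edge inside a register ⇒ χ ≤ 4
  χ = 4

Answer: 4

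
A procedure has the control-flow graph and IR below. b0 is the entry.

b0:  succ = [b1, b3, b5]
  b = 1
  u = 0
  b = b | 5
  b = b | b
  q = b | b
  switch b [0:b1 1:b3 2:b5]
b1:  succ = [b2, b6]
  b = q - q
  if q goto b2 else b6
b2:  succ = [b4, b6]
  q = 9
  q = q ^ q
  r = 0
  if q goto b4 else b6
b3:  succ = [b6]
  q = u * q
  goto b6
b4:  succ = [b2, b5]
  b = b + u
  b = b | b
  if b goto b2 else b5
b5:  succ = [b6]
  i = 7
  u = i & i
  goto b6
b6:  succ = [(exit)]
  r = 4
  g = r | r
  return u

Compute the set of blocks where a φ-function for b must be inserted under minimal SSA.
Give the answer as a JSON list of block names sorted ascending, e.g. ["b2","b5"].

Answer: ["b2", "b5", "b6"]

Working:
idom tree: b1←b0 b2←b1 b3←b0 b4←b2 b5←b0 b6←b0
Join-block Dom:
  b2: preds {b1,b4}: {b0,b1} ∩ {b0,b1,b2,b4} = {b0,b1}; idom=b1
  b5: preds {b0,b4}: {b0} ∩ {b0,b1,b2,b4} = {b0}; idom=b0
  b6: preds {b1,b2,b3,b5}: {b0,b1} ∩ {b0,b1,b2} ∩ {b0,b3} ∩ {b0,b5} = {b0}; idom=b0

DF derivation:
  b2←b1: walk · to b1
  b2←b4: walk b4→b2 to b1
  b5←b0: walk · to b0
  b5←b4: walk b4→b2→b1 to b0
  b6←b1: walk b1 to b0
  b6←b2: walk b2→b1 to b0
  b6←b3: walk b3 to b0
  b6←b5: walk b5 to b0
  b0: DF=∅
  b1: DF={b5,b6}
  b2: DF={b2,b5,b6}
  b3: DF={b6}
  b4: DF={b2,b5}
  b5: DF={b6}
  b6: DF=∅

φ for b: defs {b0,b1,b4}
  DF⁺ = {b2,b5,b6}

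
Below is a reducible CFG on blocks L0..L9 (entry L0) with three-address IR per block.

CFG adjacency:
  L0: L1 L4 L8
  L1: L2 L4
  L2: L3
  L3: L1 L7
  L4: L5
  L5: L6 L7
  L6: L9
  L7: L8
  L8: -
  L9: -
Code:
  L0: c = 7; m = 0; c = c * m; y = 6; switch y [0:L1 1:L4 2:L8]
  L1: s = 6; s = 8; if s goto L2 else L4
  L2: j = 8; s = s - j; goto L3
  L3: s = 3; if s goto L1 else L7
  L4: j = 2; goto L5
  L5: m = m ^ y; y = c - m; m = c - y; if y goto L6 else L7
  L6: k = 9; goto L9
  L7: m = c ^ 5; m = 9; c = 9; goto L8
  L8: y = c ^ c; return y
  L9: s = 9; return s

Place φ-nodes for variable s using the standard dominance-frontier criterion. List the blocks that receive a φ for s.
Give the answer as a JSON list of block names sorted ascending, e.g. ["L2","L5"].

idom tree: L1←L0 L2←L1 L3←L2 L4←L0 L5←L4 L6←L5 L7←L0 L8←L0 L9←L6
Dom∩ at merges:
  L1: preds {L0,L3}: {L0} ∩ {L0,L1,L2,L3} = {L0}; idom=L0
  L4: preds {L0,L1}: {L0} ∩ {L0,L1} = {L0}; idom=L0
  L7: preds {L3,L5}: {L0,L1,L2,L3} ∩ {L0,L4,L5} = {L0}; idom=L0
  L8: preds {L0,L7}: {L0} ∩ {L0,L7} = {L0}; idom=L0

Frontier:
  L1←L0: walk · to L0
  L1←L3: walk L3→L2→L1 to L0
  L4←L0: walk · to L0
  L4←L1: walk L1 to L0
  L7←L3: walk L3→L2→L1 to L0
  L7←L5: walk L5→L4 to L0
  L8←L0: walk · to L0
  L8←L7: walk L7 to L0
  DF(L0)=∅
  DF(L1)={L1,L4,L7}
  DF(L2)={L1,L7}
  DF(L3)={L1,L7}
  DF(L4)={L7}
  DF(L5)={L7}
  DF(L6)=∅
  DF(L7)={L8}
  DF(L8)=∅
  DF(L9)=∅

φ for s: defs {L1,L2,L3,L9}
  DF⁺ = {L1,L4,L7,L8}

Answer: ["L1", "L4", "L7", "L8"]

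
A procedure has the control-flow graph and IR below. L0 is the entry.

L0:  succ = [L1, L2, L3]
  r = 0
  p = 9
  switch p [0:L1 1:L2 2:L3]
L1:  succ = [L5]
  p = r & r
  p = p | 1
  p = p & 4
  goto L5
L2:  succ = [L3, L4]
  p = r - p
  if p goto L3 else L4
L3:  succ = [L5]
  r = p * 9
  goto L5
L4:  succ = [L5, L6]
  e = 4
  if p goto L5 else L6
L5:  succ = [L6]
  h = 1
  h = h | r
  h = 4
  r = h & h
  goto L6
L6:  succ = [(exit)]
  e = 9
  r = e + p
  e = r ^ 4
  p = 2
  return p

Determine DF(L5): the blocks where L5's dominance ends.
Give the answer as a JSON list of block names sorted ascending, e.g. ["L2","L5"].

idom tree: L1←L0 L2←L0 L3←L0 L4←L2 L5←L0 L6←L0
Dom∩ at merges:
  L3: preds {L0,L2}: {L0} ∩ {L0,L2} = {L0}; idom=L0
  L5: preds {L1,L3,L4}: {L0,L1} ∩ {L0,L3} ∩ {L0,L2,L4} = {L0}; idom=L0
  L6: preds {L4,L5}: {L0,L2,L4} ∩ {L0,L5} = {L0}; idom=L0

Frontier:
  join L3 pred L0: · stop@L0
  join L3 pred L2: L2 stop@L0
  join L5 pred L1: L1 stop@L0
  join L5 pred L3: L3 stop@L0
  join L5 pred L4: L4→L2 stop@L0
  join L6 pred L4: L4→L2 stop@L0
  join L6 pred L5: L5 stop@L0
  L0: DF=∅
  L1: DF={L5}
  L2: DF={L3,L5,L6}
  L3: DF={L5}
  L4: DF={L5,L6}
  L5: DF={L6}
  L6: DF=∅

DF(L5) = ["L6"]

Answer: ["L6"]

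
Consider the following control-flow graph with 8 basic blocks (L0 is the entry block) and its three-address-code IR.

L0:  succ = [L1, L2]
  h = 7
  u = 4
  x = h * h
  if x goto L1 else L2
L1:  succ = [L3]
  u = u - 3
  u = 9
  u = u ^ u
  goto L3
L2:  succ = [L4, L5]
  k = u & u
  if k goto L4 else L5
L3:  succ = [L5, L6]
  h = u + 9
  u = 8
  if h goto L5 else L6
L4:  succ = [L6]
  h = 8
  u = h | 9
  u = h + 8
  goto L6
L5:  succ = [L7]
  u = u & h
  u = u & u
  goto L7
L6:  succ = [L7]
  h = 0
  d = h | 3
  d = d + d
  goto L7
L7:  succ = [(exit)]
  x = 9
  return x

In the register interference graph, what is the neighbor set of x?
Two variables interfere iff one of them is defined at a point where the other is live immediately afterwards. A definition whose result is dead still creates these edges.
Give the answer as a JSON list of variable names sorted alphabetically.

Answer: ["h", "u"]

Working:
def/use:
  L0 def {h,u,x} use ∅
  L1 def {u} use {u}
  L2 def {k} use {u}
  L3 def {h,u} use {u}
  L4 def {h,u} use ∅
  L5 def {u} use {h,u}
  L6 def {d,h} use ∅
  L7 def {x} use ∅

Backward fixpoint:
  live L0: ∅→{h,u}
  live L1: {u}→{u}
  live L2: {h,u}→{h,u}
  live L3: {u}→{h,u}
  live L4: ∅→∅
  live L5: {h,u}→∅
  live L6: ∅→∅
  live L7: ∅→∅

Interfere edges:
  d↔∅
  h↔{k,u,x}
  k↔{h,u}
  u↔{h,k,x}
  x↔{h,u}

N(x) = ["h", "u"]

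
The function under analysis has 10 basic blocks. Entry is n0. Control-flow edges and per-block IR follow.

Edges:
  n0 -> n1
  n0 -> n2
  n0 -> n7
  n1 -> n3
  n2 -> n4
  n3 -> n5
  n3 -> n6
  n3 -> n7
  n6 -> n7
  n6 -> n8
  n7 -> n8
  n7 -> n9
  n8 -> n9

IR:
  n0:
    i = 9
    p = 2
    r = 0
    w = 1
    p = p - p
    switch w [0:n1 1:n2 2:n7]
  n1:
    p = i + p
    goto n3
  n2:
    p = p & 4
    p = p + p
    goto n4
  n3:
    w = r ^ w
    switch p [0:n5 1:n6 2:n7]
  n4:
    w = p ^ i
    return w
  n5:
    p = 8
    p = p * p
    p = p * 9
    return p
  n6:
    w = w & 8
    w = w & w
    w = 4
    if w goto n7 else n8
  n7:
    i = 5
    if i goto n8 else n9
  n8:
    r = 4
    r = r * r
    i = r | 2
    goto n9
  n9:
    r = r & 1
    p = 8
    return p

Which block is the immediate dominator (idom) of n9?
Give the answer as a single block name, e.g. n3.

Answer: n0

Analysis:
idom tree: n1←n0 n2←n0 n3←n1 n4←n2 n5←n3 n6←n3 n7←n0 n8←n0 n9←n0
Dom at joins:
  n7: preds {n0,n3,n6}: {n0} ∩ {n0,n1,n3} ∩ {n0,n1,n3,n6} = {n0}; idom=n0
  n8: preds {n6,n7}: {n0,n1,n3,n6} ∩ {n0,n7} = {n0}; idom=n0
  n9: preds {n7,n8}: {n0,n7} ∩ {n0,n8} = {n0}; idom=n0

idom(n9) = n0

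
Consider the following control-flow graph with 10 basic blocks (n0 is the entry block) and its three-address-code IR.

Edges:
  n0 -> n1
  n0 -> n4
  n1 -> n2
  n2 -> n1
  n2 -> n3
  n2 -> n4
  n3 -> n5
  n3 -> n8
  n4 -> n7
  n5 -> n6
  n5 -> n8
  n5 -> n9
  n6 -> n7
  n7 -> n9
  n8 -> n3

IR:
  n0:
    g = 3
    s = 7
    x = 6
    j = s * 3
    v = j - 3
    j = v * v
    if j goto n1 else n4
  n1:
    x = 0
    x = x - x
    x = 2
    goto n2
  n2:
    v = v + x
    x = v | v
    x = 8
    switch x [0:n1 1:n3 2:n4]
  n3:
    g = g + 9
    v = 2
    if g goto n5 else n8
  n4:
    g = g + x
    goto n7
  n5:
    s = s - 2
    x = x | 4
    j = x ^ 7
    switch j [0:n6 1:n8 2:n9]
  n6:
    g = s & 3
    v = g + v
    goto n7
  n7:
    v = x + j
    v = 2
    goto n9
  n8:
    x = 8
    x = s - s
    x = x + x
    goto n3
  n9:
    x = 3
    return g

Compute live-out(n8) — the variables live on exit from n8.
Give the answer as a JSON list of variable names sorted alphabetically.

Answer: ["g", "s", "x"]

Analysis:
Per-block:
  n0: {g,j,s,v,x} / ∅
  n1: {x} / ∅
  n2: {v,x} / {v,x}
  n3: {g,v} / {g}
  n4: {g} / {g,x}
  n5: {j,s,x} / {s,x}
  n6: {g,v} / {s,v}
  n7: {v} / {j,x}
  n8: {x} / {s}
  n9: {x} / {g}

Liveness:
  n0 li=∅ lo={g,j,s,v,x}
  n1 li={g,j,s,v} lo={g,j,s,v,x}
  n2 li={g,j,s,v,x} lo={g,j,s,v,x}
  n3 li={g,s,x} lo={g,s,v,x}
  n4 li={g,j,x} lo={g,j,x}
  n5 li={g,s,v,x} lo={g,j,s,v,x}
  n6 li={j,s,v,x} lo={g,j,x}
  n7 li={g,j,x} lo={g}
  n8 li={g,s} lo={g,s,x}
  n9 li={g} lo=∅

live-out(n8) = ["g", "s", "x"]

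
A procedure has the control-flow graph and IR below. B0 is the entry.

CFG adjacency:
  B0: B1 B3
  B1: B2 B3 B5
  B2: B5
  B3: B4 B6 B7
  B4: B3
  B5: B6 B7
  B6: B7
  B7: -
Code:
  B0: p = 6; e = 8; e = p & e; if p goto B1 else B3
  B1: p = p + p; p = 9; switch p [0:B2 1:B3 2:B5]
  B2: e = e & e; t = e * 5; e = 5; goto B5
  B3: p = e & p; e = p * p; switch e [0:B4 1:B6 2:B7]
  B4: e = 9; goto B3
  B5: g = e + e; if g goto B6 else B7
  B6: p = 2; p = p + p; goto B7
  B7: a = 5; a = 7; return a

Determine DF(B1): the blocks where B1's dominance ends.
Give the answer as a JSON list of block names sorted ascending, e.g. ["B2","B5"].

idom tree: B1←B0 B2←B1 B3←B0 B4←B3 B5←B1 B6←B0 B7←B0
Dom at joins:
  B3: preds {B0,B1,B4}: {B0} ∩ {B0,B1} ∩ {B0,B3,B4} = {B0}; idom=B0
  B5: preds {B1,B2}: {B0,B1} ∩ {B0,B1,B2} = {B0,B1}; idom=B1
  B6: preds {B3,B5}: {B0,B3} ∩ {B0,B1,B5} = {B0}; idom=B0
  B7: preds {B3,B5,B6}: {B0,B3} ∩ {B0,B1,B5} ∩ {B0,B6} = {B0}; idom=B0

Frontier:
  join B3 pred B0: · stop@B0
  join B3 pred B1: B1 stop@B0
  join B3 pred B4: B4→B3 stop@B0
  join B5 pred B1: · stop@B1
  join B5 pred B2: B2 stop@B1
  join B6 pred B3: B3 stop@B0
  join B6 pred B5: B5→B1 stop@B0
  join B7 pred B3: B3 stop@B0
  join B7 pred B5: B5→B1 stop@B0
  join B7 pred B6: B6 stop@B0
  DF(B0)=∅
  DF(B1)={B3,B6,B7}
  DF(B2)={B5}
  DF(B3)={B3,B6,B7}
  DF(B4)={B3}
  DF(B5)={B6,B7}
  DF(B6)={B7}
  DF(B7)=∅

DF(B1) = ["B3", "B6", "B7"]

Answer: ["B3", "B6", "B7"]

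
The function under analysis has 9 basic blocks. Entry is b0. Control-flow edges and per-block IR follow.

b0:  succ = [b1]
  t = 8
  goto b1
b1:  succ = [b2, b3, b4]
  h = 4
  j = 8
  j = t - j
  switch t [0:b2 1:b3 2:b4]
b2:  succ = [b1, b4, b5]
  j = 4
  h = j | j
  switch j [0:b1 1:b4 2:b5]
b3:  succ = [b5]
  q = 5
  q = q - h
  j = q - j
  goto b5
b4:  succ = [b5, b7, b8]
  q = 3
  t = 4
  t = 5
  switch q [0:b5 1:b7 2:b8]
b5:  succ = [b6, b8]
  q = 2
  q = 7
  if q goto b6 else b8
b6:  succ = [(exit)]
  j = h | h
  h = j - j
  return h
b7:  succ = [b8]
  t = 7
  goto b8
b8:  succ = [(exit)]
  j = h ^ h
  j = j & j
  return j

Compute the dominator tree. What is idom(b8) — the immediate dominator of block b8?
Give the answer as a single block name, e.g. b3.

Answer: b1

Working:
idom tree: b1←b0 b2←b1 b3←b1 b4←b1 b5←b1 b6←b5 b7←b4 b8←b1
Join-block Dom:
  b1: preds {b0,b2}: {b0} ∩ {b0,b1,b2} = {b0}; idom=b0
  b4: preds {b1,b2}: {b0,b1} ∩ {b0,b1,b2} = {b0,b1}; idom=b1
  b5: preds {b2,b3,b4}: {b0,b1,b2} ∩ {b0,b1,b3} ∩ {b0,b1,b4} = {b0,b1}; idom=b1
  b8: preds {b4,b5,b7}: {b0,b1,b4} ∩ {b0,b1,b5} ∩ {b0,b1,b4,b7} = {b0,b1}; idom=b1

idom(b8) = b1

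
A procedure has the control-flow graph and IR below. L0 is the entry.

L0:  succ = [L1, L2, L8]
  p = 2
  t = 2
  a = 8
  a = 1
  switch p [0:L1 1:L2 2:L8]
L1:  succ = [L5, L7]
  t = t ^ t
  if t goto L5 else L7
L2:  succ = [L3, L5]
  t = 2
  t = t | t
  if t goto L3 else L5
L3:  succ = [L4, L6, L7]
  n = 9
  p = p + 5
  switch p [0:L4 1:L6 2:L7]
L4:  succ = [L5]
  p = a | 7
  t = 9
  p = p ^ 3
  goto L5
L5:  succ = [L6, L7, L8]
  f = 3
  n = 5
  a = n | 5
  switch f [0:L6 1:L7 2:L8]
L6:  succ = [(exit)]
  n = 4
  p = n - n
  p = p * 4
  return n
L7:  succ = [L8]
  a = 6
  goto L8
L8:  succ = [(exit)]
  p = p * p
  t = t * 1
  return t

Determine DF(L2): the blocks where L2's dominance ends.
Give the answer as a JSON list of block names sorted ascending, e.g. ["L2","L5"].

Answer: ["L5", "L6", "L7"]

Working:
idom tree: L1←L0 L2←L0 L3←L2 L4←L3 L5←L0 L6←L0 L7←L0 L8←L0
Dom∩ at merges:
  L5: preds {L1,L2,L4}: {L0,L1} ∩ {L0,L2} ∩ {L0,L2,L3,L4} = {L0}; idom=L0
  L6: preds {L3,L5}: {L0,L2,L3} ∩ {L0,L5} = {L0}; idom=L0
  L7: preds {L1,L3,L5}: {L0,L1} ∩ {L0,L2,L3} ∩ {L0,L5} = {L0}; idom=L0
  L8: preds {L0,L5,L7}: {L0} ∩ {L0,L5} ∩ {L0,L7} = {L0}; idom=L0

DF derivation:
  join L5 pred L1: L1 stop@L0
  join L5 pred L2: L2 stop@L0
  join L5 pred L4: L4→L3→L2 stop@L0
  join L6 pred L3: L3→L2 stop@L0
  join L6 pred L5: L5 stop@L0
  join L7 pred L1: L1 stop@L0
  join L7 pred L3: L3→L2 stop@L0
  join L7 pred L5: L5 stop@L0
  join L8 pred L0: · stop@L0
  join L8 pred L5: L5 stop@L0
  join L8 pred L7: L7 stop@L0
  L0 → ∅
  L1 → {L5,L7}
  L2 → {L5,L6,L7}
  L3 → {L5,L6,L7}
  L4 → {L5}
  L5 → {L6,L7,L8}
  L6 → ∅
  L7 → {L8}
  L8 → ∅

DF(L2) = ["L5", "L6", "L7"]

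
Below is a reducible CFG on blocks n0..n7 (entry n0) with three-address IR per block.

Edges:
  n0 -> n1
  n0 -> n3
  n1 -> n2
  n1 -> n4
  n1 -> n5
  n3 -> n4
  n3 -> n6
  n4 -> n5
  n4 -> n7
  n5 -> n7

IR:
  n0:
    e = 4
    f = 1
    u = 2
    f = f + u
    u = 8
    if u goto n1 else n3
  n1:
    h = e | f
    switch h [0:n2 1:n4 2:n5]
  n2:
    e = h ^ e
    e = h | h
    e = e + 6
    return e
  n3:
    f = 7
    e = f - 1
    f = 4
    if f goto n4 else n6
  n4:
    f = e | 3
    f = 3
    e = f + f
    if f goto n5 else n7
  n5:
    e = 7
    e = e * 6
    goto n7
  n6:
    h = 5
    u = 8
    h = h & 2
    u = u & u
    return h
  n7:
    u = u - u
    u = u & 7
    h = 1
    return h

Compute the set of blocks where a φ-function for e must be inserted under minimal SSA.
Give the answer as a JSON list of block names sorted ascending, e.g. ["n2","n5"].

idom tree: n1←n0 n2←n1 n3←n0 n4←n0 n5←n0 n6←n3 n7←n0
Join-block Dom:
  n4: preds {n1,n3}: {n0,n1} ∩ {n0,n3} = {n0}; idom=n0
  n5: preds {n1,n4}: {n0,n1} ∩ {n0,n4} = {n0}; idom=n0
  n7: preds {n4,n5}: {n0,n4} ∩ {n0,n5} = {n0}; idom=n0

Frontier:
  join n4 pred n1: n1 stop@n0
  join n4 pred n3: n3 stop@n0
  join n5 pred n1: n1 stop@n0
  join n5 pred n4: n4 stop@n0
  join n7 pred n4: n4 stop@n0
  join n7 pred n5: n5 stop@n0
  n0 → ∅
  n1 → {n4,n5}
  n2 → ∅
  n3 → {n4}
  n4 → {n5,n7}
  n5 → {n7}
  n6 → ∅
  n7 → ∅

φ for e: defs {n0,n2,n3,n4,n5}
  DF⁺ = {n4,n5,n7}

Answer: ["n4", "n5", "n7"]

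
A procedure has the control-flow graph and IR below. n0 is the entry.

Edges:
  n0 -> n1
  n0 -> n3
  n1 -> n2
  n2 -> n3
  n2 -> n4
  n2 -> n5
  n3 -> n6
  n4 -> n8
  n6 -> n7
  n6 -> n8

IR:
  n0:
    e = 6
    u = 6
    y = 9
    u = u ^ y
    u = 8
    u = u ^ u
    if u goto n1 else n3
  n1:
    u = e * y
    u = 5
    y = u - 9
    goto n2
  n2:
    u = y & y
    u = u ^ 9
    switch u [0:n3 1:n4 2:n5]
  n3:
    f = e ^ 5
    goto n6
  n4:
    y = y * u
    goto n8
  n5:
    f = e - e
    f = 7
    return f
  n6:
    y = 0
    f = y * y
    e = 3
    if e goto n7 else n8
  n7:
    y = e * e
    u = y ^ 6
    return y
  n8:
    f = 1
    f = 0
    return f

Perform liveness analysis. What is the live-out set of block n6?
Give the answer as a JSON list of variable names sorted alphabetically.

Block summaries:
  n0: def={e,u,y} ue=∅
  n1: def={u,y} ue={e,y}
  n2: def={u} ue={y}
  n3: def={f} ue={e}
  n4: def={y} ue={u,y}
  n5: def={f} ue={e}
  n6: def={e,f,y} ue=∅
  n7: def={u,y} ue={e}
  n8: def={f} ue=∅

Live sets:
  live n0: ∅→{e,y}
  live n1: {e,y}→{e,y}
  live n2: {e,y}→{e,u,y}
  live n3: {e}→∅
  live n4: {u,y}→∅
  live n5: {e}→∅
  live n6: ∅→{e}
  live n7: {e}→∅
  live n8: ∅→∅

live-out(n6) = ["e"]

Answer: ["e"]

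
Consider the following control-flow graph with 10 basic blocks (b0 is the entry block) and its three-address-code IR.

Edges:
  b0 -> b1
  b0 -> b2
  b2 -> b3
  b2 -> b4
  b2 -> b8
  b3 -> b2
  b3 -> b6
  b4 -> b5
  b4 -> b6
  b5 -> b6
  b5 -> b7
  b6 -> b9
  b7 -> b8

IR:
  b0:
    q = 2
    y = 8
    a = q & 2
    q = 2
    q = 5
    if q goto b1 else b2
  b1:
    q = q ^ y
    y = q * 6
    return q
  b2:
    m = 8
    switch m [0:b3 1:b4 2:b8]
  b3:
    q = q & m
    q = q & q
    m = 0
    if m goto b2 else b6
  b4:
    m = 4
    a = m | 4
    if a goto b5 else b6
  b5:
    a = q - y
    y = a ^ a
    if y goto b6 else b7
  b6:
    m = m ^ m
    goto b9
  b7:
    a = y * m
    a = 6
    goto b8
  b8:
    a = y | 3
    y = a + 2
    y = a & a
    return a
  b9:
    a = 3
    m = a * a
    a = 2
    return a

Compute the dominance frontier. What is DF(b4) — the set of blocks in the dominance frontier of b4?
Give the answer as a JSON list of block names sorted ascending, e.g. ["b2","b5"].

idom tree: b1←b0 b2←b0 b3←b2 b4←b2 b5←b4 b6←b2 b7←b5 b8←b2 b9←b6
Join-block Dom:
  b2: preds {b0,b3}: {b0} ∩ {b0,b2,b3} = {b0}; idom=b0
  b6: preds {b3,b4,b5}: {b0,b2,b3} ∩ {b0,b2,b4} ∩ {b0,b2,b4,b5} = {b0,b2}; idom=b2
  b8: preds {b2,b7}: {b0,b2} ∩ {b0,b2,b4,b5,b7} = {b0,b2}; idom=b2

DF walk-up:
  b2←b0: walk · to b0
  b2←b3: walk b3→b2 to b0
  b6←b3: walk b3 to b2
  b6←b4: walk b4 to b2
  b6←b5: walk b5→b4 to b2
  b8←b2: walk · to b2
  b8←b7: walk b7→b5→b4 to b2
  b0: DF=∅
  b1: DF=∅
  b2: DF={b2}
  b3: DF={b2,b6}
  b4: DF={b6,b8}
  b5: DF={b6,b8}
  b6: DF=∅
  b7: DF={b8}
  b8: DF=∅
  b9: DF=∅

DF(b4) = ["b6", "b8"]

Answer: ["b6", "b8"]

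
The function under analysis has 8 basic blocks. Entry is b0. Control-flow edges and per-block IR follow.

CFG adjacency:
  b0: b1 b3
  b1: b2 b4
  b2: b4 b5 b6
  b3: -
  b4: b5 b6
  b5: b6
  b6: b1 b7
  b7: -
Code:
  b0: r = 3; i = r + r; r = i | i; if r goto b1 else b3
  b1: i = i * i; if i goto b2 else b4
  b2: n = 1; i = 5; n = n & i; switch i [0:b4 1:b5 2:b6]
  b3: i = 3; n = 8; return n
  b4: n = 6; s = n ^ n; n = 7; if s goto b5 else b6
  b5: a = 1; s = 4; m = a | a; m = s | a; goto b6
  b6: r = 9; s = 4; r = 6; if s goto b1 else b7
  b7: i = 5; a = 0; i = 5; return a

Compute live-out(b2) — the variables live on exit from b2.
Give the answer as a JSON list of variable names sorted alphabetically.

Answer: ["i"]

Working:
def/use:
  b0: def={i,r} ue=∅
  b1: def={i} ue={i}
  b2: def={i,n} ue=∅
  b3: def={i,n} ue=∅
  b4: def={n,s} ue=∅
  b5: def={a,m,s} ue=∅
  b6: def={r,s} ue=∅
  b7: def={a,i} ue=∅

Liveness:
  live b0: ∅→{i}
  live b1: {i}→{i}
  live b2: ∅→{i}
  live b3: ∅→∅
  live b4: {i}→{i}
  live b5: {i}→{i}
  live b6: {i}→{i}
  live b7: ∅→∅

live-out(b2) = ["i"]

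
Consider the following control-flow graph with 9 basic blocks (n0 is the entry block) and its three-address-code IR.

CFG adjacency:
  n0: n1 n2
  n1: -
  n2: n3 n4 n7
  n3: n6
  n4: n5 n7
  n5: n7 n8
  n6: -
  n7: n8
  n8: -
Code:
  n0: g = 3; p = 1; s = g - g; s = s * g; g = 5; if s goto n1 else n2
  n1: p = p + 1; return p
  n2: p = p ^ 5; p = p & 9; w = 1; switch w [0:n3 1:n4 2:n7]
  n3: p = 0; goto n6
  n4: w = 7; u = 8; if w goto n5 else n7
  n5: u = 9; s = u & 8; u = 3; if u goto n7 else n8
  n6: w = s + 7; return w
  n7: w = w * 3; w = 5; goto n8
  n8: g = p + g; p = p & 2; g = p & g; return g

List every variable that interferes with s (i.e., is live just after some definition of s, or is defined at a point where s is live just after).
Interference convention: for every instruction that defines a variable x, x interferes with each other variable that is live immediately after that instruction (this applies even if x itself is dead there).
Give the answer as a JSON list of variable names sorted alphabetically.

def/use:
  n0 def {g,p,s} use ∅
  n1 def {p} use {p}
  n2 def {p,w} use {p}
  n3 def {p} use ∅
  n4 def {u,w} use ∅
  n5 def {s,u} use ∅
  n6 def {w} use {s}
  n7 def {w} use {w}
  n8 def {g,p} use {g,p}

Liveness:
  live n0: ∅→{g,p,s}
  live n1: {p}→∅
  live n2: {g,p,s}→{g,p,s,w}
  live n3: {s}→{s}
  live n4: {g,p}→{g,p,w}
  live n5: {g,p,w}→{g,p,w}
  live n6: {s}→∅
  live n7: {g,p,w}→{g,p}
  live n8: {g,p}→∅

Interfere edges:
  g — {p,s,u,w}
  p — {g,s,u,w}
  s — {g,p,w}
  u — {g,p,w}
  w — {g,p,s,u}

N(s) = ["g", "p", "w"]

Answer: ["g", "p", "w"]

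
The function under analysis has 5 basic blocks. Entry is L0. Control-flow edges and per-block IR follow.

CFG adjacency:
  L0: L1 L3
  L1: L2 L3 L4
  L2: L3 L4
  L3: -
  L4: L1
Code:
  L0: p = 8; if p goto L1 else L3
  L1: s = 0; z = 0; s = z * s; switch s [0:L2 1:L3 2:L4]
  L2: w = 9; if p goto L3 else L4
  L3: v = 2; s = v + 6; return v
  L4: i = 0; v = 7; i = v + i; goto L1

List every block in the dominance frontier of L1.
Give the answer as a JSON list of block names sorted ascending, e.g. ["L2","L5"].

idom tree: L1←L0 L2←L1 L3←L0 L4←L1
Dom at joins:
  L1: preds {L0,L4}: {L0} ∩ {L0,L1,L4} = {L0}; idom=L0
  L3: preds {L0,L1,L2}: {L0} ∩ {L0,L1} ∩ {L0,L1,L2} = {L0}; idom=L0
  L4: preds {L1,L2}: {L0,L1} ∩ {L0,L1,L2} = {L0,L1}; idom=L1

Frontier:
  L1←L0: walk · to L0
  L1←L4: walk L4→L1 to L0
  L3←L0: walk · to L0
  L3←L1: walk L1 to L0
  L3←L2: walk L2→L1 to L0
  L4←L1: walk · to L1
  L4←L2: walk L2 to L1
  L0: DF=∅
  L1: DF={L1,L3}
  L2: DF={L3,L4}
  L3: DF=∅
  L4: DF={L1}

DF(L1) = ["L1", "L3"]

Answer: ["L1", "L3"]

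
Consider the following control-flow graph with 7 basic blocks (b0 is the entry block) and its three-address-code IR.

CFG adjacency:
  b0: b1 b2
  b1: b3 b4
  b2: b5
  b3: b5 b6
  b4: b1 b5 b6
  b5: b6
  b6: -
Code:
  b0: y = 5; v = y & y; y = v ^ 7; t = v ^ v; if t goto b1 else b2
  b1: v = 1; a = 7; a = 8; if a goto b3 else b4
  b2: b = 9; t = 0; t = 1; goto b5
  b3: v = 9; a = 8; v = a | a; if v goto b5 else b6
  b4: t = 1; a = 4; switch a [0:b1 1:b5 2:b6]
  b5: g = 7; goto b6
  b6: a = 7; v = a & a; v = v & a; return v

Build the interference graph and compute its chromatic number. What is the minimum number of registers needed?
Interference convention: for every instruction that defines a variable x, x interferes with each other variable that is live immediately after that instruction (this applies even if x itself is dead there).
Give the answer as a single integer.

Answer: 2

Analysis:
def/use:
  b0: def={t,v,y} ue=∅
  b1: def={a,v} ue=∅
  b2: def={b,t} ue=∅
  b3: def={a,v} ue=∅
  b4: def={a,t} ue=∅
  b5: def={g} ue=∅
  b6: def={a,v} ue=∅

Backward fixpoint:
  b0: in=∅ out=∅
  b1: in=∅ out=∅
  b2: in=∅ out=∅
  b3: in=∅ out=∅
  b4: in=∅ out=∅
  b5: in=∅ out=∅
  b6: in=∅ out=∅

Conflict graph:
  a: {v}
  b: ∅
  g: ∅
  t: ∅
  v: {a,y}
  y: {v}

Chromatic number:
  clique {a,v} ⇒ need ≥ 2
  2-colouring: R0={b,g,t,v}  R1={a,y}
  χ = 2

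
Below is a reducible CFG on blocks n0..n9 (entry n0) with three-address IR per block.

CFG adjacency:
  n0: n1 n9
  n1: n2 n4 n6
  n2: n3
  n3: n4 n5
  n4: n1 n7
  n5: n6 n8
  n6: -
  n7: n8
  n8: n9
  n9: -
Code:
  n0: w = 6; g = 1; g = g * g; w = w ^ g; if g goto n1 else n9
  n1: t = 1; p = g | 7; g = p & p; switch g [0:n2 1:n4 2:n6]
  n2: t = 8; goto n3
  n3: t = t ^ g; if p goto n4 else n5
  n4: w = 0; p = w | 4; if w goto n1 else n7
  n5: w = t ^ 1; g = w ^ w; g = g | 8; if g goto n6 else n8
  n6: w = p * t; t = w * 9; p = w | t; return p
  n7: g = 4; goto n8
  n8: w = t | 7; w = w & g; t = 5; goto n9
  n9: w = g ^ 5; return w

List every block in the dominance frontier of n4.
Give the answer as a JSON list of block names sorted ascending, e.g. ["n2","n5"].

Answer: ["n1", "n8"]

Working:
idom tree: n1←n0 n2←n1 n3←n2 n4←n1 n5←n3 n6←n1 n7←n4 n8←n1 n9←n0
Dom∩ at merges:
  n1: preds {n0,n4}: {n0} ∩ {n0,n1,n4} = {n0}; idom=n0
  n4: preds {n1,n3}: {n0,n1} ∩ {n0,n1,n2,n3} = {n0,n1}; idom=n1
  n6: preds {n1,n5}: {n0,n1} ∩ {n0,n1,n2,n3,n5} = {n0,n1}; idom=n1
  n8: preds {n5,n7}: {n0,n1,n2,n3,n5} ∩ {n0,n1,n4,n7} = {n0,n1}; idom=n1
  n9: preds {n0,n8}: {n0} ∩ {n0,n1,n8} = {n0}; idom=n0

Frontier:
  n1←n0: walk · to n0
  n1←n4: walk n4→n1 to n0
  n4←n1: walk · to n1
  n4←n3: walk n3→n2 to n1
  n6←n1: walk · to n1
  n6←n5: walk n5→n3→n2 to n1
  n8←n5: walk n5→n3→n2 to n1
  n8←n7: walk n7→n4 to n1
  n9←n0: walk · to n0
  n9←n8: walk n8→n1 to n0
  n0: DF=∅
  n1: DF={n1,n9}
  n2: DF={n4,n6,n8}
  n3: DF={n4,n6,n8}
  n4: DF={n1,n8}
  n5: DF={n6,n8}
  n6: DF=∅
  n7: DF={n8}
  n8: DF={n9}
  n9: DF=∅

DF(n4) = ["n1", "n8"]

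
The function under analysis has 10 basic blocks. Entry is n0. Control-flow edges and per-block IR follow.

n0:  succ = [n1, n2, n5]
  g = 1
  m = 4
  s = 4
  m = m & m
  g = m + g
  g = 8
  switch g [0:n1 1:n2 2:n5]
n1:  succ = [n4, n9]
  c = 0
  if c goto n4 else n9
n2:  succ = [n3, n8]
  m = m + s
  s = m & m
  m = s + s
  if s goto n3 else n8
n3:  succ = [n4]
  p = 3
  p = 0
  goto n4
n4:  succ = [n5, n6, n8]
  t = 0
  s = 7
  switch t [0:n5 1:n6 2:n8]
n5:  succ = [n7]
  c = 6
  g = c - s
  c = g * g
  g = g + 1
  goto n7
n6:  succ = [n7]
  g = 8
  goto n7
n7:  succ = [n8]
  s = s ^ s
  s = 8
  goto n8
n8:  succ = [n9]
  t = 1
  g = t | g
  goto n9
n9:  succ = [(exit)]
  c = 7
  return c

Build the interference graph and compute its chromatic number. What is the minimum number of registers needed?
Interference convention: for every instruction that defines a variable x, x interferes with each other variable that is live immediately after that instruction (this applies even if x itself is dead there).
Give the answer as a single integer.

Answer: 3

Working:
Per-block:
  n0: def={g,m,s} ue=∅
  n1: def={c} ue=∅
  n2: def={m,s} ue={m,s}
  n3: def={p} ue=∅
  n4: def={s,t} ue=∅
  n5: def={c,g} ue={s}
  n6: def={g} ue=∅
  n7: def={s} ue={s}
  n8: def={g,t} ue={g}
  n9: def={c} ue=∅

Liveness:
  n0 li=∅ lo={g,m,s}
  n1 li={g} lo={g}
  n2 li={g,m,s} lo={g}
  n3 li={g} lo={g}
  n4 li={g} lo={g,s}
  n5 li={s} lo={g,s}
  n6 li={s} lo={g,s}
  n7 li={g,s} lo={g}
  n8 li={g} lo=∅
  n9 li=∅ lo=∅

Interfere edges:
  c↔{g,s}
  g↔{c,m,p,s,t}
  m↔{g,s}
  p↔{g}
  s↔{c,g,m,t}
  t↔{g,s}

Colouring:
  clique {c,g,s} ⇒ need ≥ 3
  assign c→c2 g→c0 m→c2 p→c1 s→c1 t→c2 — no edge inside a register ⇒ χ ≤ 3
  χ = 3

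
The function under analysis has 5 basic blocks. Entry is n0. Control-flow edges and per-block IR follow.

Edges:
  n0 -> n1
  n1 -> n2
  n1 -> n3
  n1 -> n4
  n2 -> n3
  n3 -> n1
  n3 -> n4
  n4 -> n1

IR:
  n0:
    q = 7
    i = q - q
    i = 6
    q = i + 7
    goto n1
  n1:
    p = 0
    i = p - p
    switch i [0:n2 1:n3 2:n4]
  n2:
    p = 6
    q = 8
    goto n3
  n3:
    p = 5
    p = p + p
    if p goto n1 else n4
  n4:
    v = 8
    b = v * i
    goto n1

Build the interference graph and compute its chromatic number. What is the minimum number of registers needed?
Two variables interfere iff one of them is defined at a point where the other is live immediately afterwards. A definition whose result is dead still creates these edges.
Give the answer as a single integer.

def/use:
  n0: {i,q} / ∅
  n1: {i,p} / ∅
  n2: {p,q} / ∅
  n3: {p} / ∅
  n4: {b,v} / {i}

Liveness:
  n0: in=∅ out=∅
  n1: in=∅ out={i}
  n2: in={i} out={i}
  n3: in={i} out={i}
  n4: in={i} out=∅

Interference:
  b↔∅
  i↔{p,q,v}
  p↔{i}
  q↔{i}
  v↔{i}

Colouring:
  clique {i,p} ⇒ need ≥ 2
  assign b→c0 i→c0 p→c1 q→c1 v→c1 — no edge inside a register ⇒ χ ≤ 2
  χ = 2

Answer: 2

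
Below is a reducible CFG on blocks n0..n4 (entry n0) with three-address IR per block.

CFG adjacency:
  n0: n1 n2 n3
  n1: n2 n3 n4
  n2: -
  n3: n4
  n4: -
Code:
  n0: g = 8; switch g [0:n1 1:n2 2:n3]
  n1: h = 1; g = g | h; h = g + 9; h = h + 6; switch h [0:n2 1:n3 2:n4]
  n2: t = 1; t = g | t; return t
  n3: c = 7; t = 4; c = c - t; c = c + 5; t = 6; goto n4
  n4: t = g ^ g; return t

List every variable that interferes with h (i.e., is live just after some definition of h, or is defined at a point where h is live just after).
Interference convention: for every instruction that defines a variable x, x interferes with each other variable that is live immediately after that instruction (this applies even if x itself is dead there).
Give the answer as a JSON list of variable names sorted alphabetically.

Block summaries:
  n0: {g} / ∅
  n1: {g,h} / {g}
  n2: {t} / {g}
  n3: {c,t} / ∅
  n4: {t} / {g}

Live sets:
  n0 li=∅ lo={g}
  n1 li={g} lo={g}
  n2 li={g} lo=∅
  n3 li={g} lo={g}
  n4 li={g} lo=∅

Conflict graph:
  c — {g,t}
  g — {c,h,t}
  h — {g}
  t — {c,g}

N(h) = ["g"]

Answer: ["g"]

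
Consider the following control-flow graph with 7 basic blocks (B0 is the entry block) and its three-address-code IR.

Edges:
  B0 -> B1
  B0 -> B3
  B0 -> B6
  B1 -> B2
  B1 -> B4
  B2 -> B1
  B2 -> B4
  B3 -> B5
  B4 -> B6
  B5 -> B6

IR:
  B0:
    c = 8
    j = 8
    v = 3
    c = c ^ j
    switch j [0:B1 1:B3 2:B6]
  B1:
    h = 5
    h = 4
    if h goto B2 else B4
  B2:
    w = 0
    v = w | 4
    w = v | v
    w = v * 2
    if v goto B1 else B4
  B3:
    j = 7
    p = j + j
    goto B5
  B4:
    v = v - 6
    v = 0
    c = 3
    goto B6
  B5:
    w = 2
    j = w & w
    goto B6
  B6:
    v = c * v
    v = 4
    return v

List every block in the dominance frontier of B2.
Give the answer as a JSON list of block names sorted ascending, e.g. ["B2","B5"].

idom tree: B1←B0 B2←B1 B3←B0 B4←B1 B5←B3 B6←B0
Dom∩ at merges:
  B1: preds {B0,B2}: {B0} ∩ {B0,B1,B2} = {B0}; idom=B0
  B4: preds {B1,B2}: {B0,B1} ∩ {B0,B1,B2} = {B0,B1}; idom=B1
  B6: preds {B0,B4,B5}: {B0} ∩ {B0,B1,B4} ∩ {B0,B3,B5} = {B0}; idom=B0

Frontier:
  join B1 pred B0: · stop@B0
  join B1 pred B2: B2→B1 stop@B0
  join B4 pred B1: · stop@B1
  join B4 pred B2: B2 stop@B1
  join B6 pred B0: · stop@B0
  join B6 pred B4: B4→B1 stop@B0
  join B6 pred B5: B5→B3 stop@B0
  B0: DF=∅
  B1: DF={B1,B6}
  B2: DF={B1,B4}
  B3: DF={B6}
  B4: DF={B6}
  B5: DF={B6}
  B6: DF=∅

DF(B2) = ["B1", "B4"]

Answer: ["B1", "B4"]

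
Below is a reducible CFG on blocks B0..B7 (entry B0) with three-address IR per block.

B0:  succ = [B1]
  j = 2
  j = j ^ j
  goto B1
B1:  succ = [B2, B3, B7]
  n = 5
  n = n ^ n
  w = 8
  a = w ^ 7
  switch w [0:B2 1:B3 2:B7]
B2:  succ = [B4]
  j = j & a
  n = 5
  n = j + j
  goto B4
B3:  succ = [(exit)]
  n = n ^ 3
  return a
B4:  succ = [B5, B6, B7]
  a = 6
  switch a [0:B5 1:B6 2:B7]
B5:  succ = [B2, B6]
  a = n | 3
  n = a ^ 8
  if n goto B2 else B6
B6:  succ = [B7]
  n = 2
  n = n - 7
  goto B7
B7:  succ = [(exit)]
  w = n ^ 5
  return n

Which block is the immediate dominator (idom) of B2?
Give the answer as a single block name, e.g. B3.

Answer: B1

Working:
idom tree: B1←B0 B2←B1 B3←B1 B4←B2 B5←B4 B6←B4 B7←B1
Dom at joins:
  B2: preds {B1,B5}: {B0,B1} ∩ {B0,B1,B2,B4,B5} = {B0,B1}; idom=B1
  B6: preds {B4,B5}: {B0,B1,B2,B4} ∩ {B0,B1,B2,B4,B5} = {B0,B1,B2,B4}; idom=B4
  B7: preds {B1,B4,B6}: {B0,B1} ∩ {B0,B1,B2,B4} ∩ {B0,B1,B2,B4,B6} = {B0,B1}; idom=B1

idom(B2) = B1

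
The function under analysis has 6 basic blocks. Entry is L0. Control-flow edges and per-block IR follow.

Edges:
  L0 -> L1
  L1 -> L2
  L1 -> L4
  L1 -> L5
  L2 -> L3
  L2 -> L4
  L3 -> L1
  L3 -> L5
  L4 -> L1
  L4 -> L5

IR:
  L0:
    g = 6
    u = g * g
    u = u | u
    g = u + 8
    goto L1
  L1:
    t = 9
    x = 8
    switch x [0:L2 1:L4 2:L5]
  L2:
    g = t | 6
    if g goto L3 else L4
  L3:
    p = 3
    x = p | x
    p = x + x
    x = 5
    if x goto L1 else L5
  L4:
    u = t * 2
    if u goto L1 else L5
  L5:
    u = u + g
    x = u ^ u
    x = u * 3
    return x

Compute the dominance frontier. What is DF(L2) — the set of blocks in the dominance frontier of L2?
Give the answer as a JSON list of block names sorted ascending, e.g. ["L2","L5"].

Answer: ["L1", "L4", "L5"]

Analysis:
idom tree: L1←L0 L2←L1 L3←L2 L4←L1 L5←L1
Dom at joins:
  L1: preds {L0,L3,L4}: {L0} ∩ {L0,L1,L2,L3} ∩ {L0,L1,L4} = {L0}; idom=L0
  L4: preds {L1,L2}: {L0,L1} ∩ {L0,L1,L2} = {L0,L1}; idom=L1
  L5: preds {L1,L3,L4}: {L0,L1} ∩ {L0,L1,L2,L3} ∩ {L0,L1,L4} = {L0,L1}; idom=L1

Frontier:
  L1←L0: walk · to L0
  L1←L3: walk L3→L2→L1 to L0
  L1←L4: walk L4→L1 to L0
  L4←L1: walk · to L1
  L4←L2: walk L2 to L1
  L5←L1: walk · to L1
  L5←L3: walk L3→L2 to L1
  L5←L4: walk L4 to L1
  L0 → ∅
  L1 → {L1}
  L2 → {L1,L4,L5}
  L3 → {L1,L5}
  L4 → {L1,L5}
  L5 → ∅

DF(L2) = ["L1", "L4", "L5"]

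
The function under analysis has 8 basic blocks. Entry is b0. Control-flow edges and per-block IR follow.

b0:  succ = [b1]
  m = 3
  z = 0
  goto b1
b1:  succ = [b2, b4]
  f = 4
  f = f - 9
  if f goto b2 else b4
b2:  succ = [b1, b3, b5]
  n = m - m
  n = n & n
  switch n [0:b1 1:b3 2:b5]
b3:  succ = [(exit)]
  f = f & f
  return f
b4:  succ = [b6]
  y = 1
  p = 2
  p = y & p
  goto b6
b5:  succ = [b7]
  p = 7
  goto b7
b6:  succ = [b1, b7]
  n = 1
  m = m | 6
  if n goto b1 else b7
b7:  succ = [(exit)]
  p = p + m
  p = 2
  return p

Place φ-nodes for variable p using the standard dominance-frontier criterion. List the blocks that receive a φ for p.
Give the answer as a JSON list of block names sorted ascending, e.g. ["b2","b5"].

Answer: ["b1", "b7"]

Derivation:
idom tree: b1←b0 b2←b1 b3←b2 b4←b1 b5←b2 b6←b4 b7←b1
Join-block Dom:
  b1: preds {b0,b2,b6}: {b0} ∩ {b0,b1,b2} ∩ {b0,b1,b4,b6} = {b0}; idom=b0
  b7: preds {b5,b6}: {b0,b1,b2,b5} ∩ {b0,b1,b4,b6} = {b0,b1}; idom=b1

Frontier:
  join b1 pred b0: · stop@b0
  join b1 pred b2: b2→b1 stop@b0
  join b1 pred b6: b6→b4→b1 stop@b0
  join b7 pred b5: b5→b2 stop@b1
  join b7 pred b6: b6→b4 stop@b1
  DF(b0)=∅
  DF(b1)={b1}
  DF(b2)={b1,b7}
  DF(b3)=∅
  DF(b4)={b1,b7}
  DF(b5)={b7}
  DF(b6)={b1,b7}
  DF(b7)=∅

φ for p: defs {b4,b5,b7}
  DF⁺ = {b1,b7}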